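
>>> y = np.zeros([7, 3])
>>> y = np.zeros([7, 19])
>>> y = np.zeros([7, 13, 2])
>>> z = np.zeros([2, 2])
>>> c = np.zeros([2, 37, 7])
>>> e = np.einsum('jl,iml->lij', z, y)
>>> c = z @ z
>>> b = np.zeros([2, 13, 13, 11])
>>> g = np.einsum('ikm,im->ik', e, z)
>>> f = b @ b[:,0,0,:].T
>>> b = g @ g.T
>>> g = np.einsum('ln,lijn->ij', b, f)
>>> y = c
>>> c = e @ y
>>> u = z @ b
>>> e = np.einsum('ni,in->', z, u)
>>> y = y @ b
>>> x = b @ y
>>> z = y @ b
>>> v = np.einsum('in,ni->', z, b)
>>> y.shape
(2, 2)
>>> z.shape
(2, 2)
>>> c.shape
(2, 7, 2)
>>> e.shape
()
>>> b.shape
(2, 2)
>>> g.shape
(13, 13)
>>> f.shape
(2, 13, 13, 2)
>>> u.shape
(2, 2)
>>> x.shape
(2, 2)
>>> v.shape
()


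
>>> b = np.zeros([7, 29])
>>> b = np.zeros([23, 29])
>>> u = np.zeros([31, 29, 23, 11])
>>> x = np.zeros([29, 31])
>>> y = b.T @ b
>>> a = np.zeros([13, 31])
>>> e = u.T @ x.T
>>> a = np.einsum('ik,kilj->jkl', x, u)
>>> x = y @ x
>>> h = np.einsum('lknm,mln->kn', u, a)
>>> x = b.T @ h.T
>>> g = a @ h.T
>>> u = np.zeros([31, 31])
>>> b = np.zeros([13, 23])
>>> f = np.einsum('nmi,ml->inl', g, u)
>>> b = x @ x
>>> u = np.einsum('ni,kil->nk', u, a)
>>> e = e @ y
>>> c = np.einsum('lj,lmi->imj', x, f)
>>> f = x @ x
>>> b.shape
(29, 29)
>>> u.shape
(31, 11)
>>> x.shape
(29, 29)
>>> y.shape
(29, 29)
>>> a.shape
(11, 31, 23)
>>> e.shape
(11, 23, 29, 29)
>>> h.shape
(29, 23)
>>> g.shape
(11, 31, 29)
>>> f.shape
(29, 29)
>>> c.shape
(31, 11, 29)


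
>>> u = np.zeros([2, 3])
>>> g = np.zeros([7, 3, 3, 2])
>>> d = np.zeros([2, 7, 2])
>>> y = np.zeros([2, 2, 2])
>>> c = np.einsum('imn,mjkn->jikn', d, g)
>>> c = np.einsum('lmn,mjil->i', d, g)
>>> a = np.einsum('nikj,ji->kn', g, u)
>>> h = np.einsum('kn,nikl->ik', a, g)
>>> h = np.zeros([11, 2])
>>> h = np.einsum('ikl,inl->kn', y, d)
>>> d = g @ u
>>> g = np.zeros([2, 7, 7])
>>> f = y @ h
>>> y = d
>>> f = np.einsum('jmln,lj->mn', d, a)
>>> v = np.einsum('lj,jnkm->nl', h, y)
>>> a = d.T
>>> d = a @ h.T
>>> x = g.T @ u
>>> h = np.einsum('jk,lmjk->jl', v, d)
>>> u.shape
(2, 3)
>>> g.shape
(2, 7, 7)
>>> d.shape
(3, 3, 3, 2)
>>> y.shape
(7, 3, 3, 3)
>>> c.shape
(3,)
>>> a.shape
(3, 3, 3, 7)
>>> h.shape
(3, 3)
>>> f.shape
(3, 3)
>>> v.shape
(3, 2)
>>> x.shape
(7, 7, 3)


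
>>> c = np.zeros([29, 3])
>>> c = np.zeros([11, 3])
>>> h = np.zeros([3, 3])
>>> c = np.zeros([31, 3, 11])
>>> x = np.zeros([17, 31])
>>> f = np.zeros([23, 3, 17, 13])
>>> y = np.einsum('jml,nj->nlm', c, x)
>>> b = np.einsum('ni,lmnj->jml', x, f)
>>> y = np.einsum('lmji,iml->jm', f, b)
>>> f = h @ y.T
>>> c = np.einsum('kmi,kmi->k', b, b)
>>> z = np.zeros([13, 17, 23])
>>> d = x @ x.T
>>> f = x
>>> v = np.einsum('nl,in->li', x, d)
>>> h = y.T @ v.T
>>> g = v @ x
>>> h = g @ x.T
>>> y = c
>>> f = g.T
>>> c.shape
(13,)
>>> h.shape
(31, 17)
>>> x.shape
(17, 31)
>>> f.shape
(31, 31)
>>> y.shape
(13,)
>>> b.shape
(13, 3, 23)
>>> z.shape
(13, 17, 23)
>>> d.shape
(17, 17)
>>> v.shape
(31, 17)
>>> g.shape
(31, 31)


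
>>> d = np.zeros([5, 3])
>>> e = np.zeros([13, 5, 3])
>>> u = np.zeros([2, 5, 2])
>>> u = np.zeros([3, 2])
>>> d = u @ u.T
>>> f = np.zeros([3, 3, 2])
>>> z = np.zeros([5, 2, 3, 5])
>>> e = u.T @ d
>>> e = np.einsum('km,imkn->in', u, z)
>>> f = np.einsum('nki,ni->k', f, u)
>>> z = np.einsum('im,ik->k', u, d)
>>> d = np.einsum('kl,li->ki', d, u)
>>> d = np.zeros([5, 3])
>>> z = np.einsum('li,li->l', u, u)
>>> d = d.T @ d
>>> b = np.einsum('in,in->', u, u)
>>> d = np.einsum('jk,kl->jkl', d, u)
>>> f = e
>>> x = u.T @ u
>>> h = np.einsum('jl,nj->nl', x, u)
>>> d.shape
(3, 3, 2)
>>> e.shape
(5, 5)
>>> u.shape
(3, 2)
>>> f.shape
(5, 5)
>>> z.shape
(3,)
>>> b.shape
()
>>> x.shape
(2, 2)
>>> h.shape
(3, 2)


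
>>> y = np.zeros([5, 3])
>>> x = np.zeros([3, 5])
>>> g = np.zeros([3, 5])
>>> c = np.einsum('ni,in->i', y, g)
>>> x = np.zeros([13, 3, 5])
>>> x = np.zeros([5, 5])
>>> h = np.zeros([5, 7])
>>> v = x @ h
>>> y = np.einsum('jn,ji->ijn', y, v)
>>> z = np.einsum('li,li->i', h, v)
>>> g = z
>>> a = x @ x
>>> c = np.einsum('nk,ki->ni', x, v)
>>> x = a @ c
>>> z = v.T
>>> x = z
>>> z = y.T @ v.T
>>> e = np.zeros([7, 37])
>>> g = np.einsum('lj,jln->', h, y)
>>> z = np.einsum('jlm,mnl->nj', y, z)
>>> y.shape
(7, 5, 3)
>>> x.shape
(7, 5)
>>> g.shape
()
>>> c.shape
(5, 7)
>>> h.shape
(5, 7)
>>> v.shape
(5, 7)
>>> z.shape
(5, 7)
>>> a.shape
(5, 5)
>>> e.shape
(7, 37)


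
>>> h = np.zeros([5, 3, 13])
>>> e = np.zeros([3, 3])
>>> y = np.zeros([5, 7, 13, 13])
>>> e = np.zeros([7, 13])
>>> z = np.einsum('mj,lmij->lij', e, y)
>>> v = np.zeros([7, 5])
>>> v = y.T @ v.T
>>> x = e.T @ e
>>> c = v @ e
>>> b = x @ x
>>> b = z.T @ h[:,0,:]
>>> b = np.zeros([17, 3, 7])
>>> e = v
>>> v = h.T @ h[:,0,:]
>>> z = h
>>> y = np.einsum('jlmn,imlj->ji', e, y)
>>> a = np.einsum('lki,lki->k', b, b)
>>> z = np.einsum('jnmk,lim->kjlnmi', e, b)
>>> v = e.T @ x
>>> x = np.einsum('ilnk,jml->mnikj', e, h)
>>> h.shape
(5, 3, 13)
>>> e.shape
(13, 13, 7, 7)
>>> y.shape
(13, 5)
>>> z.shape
(7, 13, 17, 13, 7, 3)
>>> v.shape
(7, 7, 13, 13)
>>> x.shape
(3, 7, 13, 7, 5)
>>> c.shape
(13, 13, 7, 13)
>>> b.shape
(17, 3, 7)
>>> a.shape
(3,)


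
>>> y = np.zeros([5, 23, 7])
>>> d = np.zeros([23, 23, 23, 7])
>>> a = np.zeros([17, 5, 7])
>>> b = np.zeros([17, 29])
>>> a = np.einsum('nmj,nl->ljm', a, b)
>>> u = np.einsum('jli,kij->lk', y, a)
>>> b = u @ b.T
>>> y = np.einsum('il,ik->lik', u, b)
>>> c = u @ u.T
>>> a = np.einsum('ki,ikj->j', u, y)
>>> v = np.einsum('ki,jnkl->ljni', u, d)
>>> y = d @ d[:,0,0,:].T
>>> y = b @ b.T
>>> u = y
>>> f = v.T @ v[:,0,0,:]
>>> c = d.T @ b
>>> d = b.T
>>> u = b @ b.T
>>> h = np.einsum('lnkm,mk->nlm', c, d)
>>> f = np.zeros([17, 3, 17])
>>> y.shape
(23, 23)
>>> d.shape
(17, 23)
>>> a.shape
(17,)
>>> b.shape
(23, 17)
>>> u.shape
(23, 23)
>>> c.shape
(7, 23, 23, 17)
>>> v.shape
(7, 23, 23, 29)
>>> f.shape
(17, 3, 17)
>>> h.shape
(23, 7, 17)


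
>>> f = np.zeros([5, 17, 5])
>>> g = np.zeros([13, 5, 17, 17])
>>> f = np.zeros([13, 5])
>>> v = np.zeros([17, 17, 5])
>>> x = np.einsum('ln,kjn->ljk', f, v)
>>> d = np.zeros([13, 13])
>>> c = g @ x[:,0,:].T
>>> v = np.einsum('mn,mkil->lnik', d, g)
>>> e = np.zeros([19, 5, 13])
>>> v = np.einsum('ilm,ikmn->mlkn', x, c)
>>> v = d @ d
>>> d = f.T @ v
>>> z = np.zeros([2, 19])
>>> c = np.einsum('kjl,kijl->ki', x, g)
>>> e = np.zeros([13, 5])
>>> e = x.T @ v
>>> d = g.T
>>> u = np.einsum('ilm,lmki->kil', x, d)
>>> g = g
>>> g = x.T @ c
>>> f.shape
(13, 5)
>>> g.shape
(17, 17, 5)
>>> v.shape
(13, 13)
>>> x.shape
(13, 17, 17)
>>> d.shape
(17, 17, 5, 13)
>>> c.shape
(13, 5)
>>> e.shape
(17, 17, 13)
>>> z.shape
(2, 19)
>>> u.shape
(5, 13, 17)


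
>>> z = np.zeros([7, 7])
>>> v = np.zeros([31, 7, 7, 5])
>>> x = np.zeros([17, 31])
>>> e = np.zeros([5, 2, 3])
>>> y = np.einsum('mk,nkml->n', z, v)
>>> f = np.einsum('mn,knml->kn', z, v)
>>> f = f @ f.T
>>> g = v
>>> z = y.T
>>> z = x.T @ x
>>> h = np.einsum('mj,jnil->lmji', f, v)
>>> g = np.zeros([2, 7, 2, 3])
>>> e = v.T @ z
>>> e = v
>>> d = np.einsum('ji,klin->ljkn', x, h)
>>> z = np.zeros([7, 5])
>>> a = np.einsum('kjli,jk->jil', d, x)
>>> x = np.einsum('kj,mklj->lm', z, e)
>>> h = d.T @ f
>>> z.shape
(7, 5)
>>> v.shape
(31, 7, 7, 5)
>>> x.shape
(7, 31)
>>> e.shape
(31, 7, 7, 5)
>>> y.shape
(31,)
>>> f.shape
(31, 31)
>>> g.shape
(2, 7, 2, 3)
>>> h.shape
(7, 5, 17, 31)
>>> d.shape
(31, 17, 5, 7)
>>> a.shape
(17, 7, 5)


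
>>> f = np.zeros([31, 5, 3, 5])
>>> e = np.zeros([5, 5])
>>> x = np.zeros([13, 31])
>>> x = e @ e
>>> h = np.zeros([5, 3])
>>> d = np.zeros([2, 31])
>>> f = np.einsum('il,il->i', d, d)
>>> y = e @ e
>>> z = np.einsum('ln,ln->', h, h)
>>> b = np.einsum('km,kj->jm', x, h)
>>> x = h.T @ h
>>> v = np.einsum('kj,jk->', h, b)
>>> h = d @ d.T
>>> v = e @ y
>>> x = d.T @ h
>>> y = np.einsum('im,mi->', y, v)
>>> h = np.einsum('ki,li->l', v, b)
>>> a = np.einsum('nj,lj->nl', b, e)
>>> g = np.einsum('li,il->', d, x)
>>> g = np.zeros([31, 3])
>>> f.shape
(2,)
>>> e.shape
(5, 5)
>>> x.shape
(31, 2)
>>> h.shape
(3,)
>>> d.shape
(2, 31)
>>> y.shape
()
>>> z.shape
()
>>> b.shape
(3, 5)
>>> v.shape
(5, 5)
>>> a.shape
(3, 5)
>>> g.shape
(31, 3)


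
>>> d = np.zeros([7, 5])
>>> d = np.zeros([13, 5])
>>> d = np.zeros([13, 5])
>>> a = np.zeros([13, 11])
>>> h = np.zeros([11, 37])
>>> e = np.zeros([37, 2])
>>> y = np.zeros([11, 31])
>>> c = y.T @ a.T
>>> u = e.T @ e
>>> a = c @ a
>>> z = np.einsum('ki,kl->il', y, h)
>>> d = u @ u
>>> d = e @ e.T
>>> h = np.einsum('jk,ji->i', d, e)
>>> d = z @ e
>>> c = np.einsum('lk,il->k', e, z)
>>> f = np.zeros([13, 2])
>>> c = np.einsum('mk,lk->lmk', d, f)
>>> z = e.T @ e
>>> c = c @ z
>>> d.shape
(31, 2)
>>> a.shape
(31, 11)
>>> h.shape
(2,)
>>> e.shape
(37, 2)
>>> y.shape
(11, 31)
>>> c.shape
(13, 31, 2)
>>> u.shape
(2, 2)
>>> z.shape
(2, 2)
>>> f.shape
(13, 2)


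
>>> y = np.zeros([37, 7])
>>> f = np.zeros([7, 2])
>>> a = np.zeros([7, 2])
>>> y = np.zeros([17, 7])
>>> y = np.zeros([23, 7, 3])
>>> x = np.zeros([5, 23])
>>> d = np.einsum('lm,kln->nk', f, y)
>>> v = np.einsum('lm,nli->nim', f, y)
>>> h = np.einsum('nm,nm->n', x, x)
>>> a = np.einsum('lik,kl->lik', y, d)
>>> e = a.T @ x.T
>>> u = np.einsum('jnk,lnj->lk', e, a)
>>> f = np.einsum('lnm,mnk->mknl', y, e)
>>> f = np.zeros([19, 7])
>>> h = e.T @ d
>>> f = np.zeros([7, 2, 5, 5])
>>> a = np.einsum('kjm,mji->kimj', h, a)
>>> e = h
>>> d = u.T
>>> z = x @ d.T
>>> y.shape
(23, 7, 3)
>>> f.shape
(7, 2, 5, 5)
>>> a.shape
(5, 3, 23, 7)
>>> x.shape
(5, 23)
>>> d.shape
(5, 23)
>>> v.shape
(23, 3, 2)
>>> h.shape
(5, 7, 23)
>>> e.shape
(5, 7, 23)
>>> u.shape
(23, 5)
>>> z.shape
(5, 5)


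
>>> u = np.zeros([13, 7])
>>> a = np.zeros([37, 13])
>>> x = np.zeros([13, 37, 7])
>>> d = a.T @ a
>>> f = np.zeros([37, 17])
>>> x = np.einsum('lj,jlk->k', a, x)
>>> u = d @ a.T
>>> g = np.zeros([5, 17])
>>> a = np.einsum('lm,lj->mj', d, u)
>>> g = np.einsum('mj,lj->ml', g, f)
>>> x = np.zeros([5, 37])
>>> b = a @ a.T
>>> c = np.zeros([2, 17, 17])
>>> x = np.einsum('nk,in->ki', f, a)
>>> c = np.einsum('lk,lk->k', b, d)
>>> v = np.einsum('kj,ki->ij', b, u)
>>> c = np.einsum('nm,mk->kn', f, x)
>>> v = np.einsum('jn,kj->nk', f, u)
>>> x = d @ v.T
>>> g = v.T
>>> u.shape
(13, 37)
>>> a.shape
(13, 37)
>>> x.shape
(13, 17)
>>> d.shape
(13, 13)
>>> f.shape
(37, 17)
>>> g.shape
(13, 17)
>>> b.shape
(13, 13)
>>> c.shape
(13, 37)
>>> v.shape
(17, 13)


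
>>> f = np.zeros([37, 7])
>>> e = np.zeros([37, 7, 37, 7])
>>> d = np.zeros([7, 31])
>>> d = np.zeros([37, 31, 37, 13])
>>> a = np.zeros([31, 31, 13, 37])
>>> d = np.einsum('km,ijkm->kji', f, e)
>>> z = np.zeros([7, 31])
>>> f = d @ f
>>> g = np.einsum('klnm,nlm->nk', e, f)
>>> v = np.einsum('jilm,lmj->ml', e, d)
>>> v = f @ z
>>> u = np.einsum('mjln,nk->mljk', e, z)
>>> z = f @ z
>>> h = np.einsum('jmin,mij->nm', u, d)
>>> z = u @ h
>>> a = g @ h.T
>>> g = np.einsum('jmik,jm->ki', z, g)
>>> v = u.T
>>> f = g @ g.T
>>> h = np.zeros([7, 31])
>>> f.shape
(37, 37)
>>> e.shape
(37, 7, 37, 7)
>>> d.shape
(37, 7, 37)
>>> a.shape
(37, 31)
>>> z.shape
(37, 37, 7, 37)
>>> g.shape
(37, 7)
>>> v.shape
(31, 7, 37, 37)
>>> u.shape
(37, 37, 7, 31)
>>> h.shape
(7, 31)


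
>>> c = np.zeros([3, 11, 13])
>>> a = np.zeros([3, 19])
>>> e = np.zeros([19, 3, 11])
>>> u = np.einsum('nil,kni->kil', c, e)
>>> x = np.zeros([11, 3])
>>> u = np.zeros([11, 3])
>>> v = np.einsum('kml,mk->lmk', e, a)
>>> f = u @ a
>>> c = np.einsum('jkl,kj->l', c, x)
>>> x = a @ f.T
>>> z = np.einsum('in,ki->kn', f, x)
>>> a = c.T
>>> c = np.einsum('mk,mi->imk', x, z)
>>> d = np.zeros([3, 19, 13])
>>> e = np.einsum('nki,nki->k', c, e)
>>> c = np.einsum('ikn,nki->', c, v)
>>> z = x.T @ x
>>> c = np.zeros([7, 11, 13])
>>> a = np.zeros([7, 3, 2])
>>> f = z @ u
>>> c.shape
(7, 11, 13)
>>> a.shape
(7, 3, 2)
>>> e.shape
(3,)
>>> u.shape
(11, 3)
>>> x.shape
(3, 11)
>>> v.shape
(11, 3, 19)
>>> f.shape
(11, 3)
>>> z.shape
(11, 11)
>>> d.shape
(3, 19, 13)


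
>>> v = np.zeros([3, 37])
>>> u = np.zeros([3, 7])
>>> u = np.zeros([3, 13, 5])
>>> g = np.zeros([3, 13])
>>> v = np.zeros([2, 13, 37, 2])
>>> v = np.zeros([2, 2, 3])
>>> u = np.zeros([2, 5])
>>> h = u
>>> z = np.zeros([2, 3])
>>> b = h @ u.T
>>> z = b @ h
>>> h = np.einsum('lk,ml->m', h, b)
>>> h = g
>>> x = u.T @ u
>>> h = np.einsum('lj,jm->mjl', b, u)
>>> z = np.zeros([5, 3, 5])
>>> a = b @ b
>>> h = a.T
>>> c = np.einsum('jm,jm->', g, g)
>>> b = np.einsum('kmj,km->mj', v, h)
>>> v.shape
(2, 2, 3)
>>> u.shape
(2, 5)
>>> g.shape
(3, 13)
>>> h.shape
(2, 2)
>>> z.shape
(5, 3, 5)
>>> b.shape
(2, 3)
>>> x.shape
(5, 5)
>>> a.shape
(2, 2)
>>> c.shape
()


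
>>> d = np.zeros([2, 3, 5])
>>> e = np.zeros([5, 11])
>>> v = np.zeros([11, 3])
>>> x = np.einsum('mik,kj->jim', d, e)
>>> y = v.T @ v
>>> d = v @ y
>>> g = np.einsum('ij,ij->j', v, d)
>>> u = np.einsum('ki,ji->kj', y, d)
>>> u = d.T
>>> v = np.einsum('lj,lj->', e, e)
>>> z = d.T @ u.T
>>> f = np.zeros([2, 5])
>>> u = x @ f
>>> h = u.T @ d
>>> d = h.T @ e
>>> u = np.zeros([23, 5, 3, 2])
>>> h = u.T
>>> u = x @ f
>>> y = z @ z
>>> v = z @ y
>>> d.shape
(3, 3, 11)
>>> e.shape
(5, 11)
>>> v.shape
(3, 3)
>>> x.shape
(11, 3, 2)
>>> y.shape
(3, 3)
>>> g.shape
(3,)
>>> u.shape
(11, 3, 5)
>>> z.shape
(3, 3)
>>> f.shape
(2, 5)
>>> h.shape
(2, 3, 5, 23)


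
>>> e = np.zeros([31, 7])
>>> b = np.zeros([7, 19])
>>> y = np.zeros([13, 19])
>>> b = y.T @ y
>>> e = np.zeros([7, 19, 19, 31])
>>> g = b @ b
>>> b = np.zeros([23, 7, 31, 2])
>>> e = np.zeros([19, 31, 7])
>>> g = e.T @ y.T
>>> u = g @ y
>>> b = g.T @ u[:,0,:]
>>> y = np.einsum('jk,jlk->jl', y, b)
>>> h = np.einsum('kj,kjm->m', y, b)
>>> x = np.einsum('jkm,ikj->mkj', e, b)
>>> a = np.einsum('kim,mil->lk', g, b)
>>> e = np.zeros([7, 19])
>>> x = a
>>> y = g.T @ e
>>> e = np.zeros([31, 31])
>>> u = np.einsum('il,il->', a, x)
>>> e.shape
(31, 31)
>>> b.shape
(13, 31, 19)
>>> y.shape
(13, 31, 19)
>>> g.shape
(7, 31, 13)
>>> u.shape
()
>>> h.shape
(19,)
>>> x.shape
(19, 7)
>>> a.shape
(19, 7)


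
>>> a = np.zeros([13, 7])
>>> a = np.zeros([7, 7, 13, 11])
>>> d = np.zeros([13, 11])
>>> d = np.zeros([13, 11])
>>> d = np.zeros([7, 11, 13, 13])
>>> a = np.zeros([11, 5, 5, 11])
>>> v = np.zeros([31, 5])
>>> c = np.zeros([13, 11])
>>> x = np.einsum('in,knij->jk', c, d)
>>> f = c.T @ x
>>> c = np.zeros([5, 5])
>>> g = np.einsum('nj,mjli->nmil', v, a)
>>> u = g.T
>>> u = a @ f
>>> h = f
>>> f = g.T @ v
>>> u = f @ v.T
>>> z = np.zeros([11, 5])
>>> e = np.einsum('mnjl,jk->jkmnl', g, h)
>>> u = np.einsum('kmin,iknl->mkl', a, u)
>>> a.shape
(11, 5, 5, 11)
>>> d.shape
(7, 11, 13, 13)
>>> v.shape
(31, 5)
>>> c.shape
(5, 5)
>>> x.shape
(13, 7)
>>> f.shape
(5, 11, 11, 5)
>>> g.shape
(31, 11, 11, 5)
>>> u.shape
(5, 11, 31)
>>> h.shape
(11, 7)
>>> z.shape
(11, 5)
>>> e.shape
(11, 7, 31, 11, 5)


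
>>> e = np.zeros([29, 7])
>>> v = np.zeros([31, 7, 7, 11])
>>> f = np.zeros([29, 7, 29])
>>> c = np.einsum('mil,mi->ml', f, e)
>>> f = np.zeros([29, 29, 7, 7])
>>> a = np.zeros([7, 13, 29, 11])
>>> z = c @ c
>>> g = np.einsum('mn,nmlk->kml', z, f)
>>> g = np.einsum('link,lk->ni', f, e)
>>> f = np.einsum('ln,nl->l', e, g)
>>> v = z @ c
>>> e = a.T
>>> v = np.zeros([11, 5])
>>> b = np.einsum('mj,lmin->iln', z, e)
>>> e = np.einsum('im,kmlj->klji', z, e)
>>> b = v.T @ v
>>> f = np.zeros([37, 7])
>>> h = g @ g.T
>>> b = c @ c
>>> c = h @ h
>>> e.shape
(11, 13, 7, 29)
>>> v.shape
(11, 5)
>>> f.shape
(37, 7)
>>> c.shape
(7, 7)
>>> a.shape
(7, 13, 29, 11)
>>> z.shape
(29, 29)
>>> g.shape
(7, 29)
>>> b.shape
(29, 29)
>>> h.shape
(7, 7)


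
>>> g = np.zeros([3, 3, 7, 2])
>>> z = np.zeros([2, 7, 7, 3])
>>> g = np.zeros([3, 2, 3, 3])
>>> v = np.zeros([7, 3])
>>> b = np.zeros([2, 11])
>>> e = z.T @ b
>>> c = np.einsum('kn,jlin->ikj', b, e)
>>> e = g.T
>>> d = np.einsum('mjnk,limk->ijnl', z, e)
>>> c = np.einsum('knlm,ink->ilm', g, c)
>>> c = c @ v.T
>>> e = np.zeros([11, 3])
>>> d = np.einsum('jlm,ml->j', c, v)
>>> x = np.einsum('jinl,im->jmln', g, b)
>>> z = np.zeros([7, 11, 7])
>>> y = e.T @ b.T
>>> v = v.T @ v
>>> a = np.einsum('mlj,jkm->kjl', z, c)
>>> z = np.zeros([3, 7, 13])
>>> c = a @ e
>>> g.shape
(3, 2, 3, 3)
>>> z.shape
(3, 7, 13)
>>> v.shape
(3, 3)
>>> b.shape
(2, 11)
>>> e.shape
(11, 3)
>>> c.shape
(3, 7, 3)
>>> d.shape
(7,)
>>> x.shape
(3, 11, 3, 3)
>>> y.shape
(3, 2)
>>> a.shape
(3, 7, 11)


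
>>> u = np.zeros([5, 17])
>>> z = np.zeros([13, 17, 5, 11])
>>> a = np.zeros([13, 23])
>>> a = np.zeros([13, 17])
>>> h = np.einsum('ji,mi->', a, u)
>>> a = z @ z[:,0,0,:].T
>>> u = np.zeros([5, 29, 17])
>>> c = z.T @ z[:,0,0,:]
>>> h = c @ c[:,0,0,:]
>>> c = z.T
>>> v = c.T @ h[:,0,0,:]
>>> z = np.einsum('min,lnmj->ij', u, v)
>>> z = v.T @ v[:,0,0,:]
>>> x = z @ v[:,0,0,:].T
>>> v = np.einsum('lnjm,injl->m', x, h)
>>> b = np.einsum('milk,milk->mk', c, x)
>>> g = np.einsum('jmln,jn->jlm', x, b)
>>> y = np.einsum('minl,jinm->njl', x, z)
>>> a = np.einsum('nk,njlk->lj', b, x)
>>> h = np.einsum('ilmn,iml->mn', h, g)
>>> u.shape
(5, 29, 17)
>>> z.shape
(11, 5, 17, 11)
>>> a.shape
(17, 5)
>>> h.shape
(17, 11)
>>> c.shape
(11, 5, 17, 13)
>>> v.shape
(13,)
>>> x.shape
(11, 5, 17, 13)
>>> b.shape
(11, 13)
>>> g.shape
(11, 17, 5)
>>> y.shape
(17, 11, 13)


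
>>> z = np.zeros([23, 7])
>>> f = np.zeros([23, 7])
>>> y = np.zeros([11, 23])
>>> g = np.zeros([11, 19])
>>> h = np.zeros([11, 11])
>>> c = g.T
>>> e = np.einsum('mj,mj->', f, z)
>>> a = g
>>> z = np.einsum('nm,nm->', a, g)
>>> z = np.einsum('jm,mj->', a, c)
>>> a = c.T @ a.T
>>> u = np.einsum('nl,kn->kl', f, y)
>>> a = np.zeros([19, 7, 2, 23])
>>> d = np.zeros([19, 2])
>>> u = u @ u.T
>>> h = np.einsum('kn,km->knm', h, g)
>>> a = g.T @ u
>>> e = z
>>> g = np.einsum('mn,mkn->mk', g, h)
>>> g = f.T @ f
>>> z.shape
()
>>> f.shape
(23, 7)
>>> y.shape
(11, 23)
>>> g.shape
(7, 7)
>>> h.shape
(11, 11, 19)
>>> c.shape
(19, 11)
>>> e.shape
()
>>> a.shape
(19, 11)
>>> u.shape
(11, 11)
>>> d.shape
(19, 2)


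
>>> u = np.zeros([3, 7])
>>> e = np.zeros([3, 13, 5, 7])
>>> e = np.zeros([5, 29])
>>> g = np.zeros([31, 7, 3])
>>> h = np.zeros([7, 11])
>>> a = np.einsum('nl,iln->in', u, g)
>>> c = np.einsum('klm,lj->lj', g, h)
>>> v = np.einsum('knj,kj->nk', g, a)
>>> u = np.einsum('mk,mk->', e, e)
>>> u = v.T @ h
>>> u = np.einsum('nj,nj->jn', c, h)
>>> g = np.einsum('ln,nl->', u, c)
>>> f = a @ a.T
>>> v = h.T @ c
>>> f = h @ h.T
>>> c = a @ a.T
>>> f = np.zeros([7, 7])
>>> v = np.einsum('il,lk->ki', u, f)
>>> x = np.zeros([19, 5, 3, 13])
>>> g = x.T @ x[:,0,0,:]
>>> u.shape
(11, 7)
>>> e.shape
(5, 29)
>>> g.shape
(13, 3, 5, 13)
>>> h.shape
(7, 11)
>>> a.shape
(31, 3)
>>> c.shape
(31, 31)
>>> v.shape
(7, 11)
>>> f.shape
(7, 7)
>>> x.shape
(19, 5, 3, 13)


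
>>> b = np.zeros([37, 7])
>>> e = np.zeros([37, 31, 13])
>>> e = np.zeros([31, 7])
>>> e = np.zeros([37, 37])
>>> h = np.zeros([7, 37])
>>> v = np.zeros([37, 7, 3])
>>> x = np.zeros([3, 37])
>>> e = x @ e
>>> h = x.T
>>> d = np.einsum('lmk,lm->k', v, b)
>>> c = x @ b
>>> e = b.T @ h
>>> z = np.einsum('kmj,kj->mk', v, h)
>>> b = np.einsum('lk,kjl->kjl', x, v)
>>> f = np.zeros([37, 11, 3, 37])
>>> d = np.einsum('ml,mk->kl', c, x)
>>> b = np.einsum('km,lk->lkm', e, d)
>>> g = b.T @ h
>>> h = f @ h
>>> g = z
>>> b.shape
(37, 7, 3)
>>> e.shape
(7, 3)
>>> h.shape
(37, 11, 3, 3)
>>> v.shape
(37, 7, 3)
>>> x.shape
(3, 37)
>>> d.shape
(37, 7)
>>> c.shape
(3, 7)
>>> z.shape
(7, 37)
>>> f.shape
(37, 11, 3, 37)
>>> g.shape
(7, 37)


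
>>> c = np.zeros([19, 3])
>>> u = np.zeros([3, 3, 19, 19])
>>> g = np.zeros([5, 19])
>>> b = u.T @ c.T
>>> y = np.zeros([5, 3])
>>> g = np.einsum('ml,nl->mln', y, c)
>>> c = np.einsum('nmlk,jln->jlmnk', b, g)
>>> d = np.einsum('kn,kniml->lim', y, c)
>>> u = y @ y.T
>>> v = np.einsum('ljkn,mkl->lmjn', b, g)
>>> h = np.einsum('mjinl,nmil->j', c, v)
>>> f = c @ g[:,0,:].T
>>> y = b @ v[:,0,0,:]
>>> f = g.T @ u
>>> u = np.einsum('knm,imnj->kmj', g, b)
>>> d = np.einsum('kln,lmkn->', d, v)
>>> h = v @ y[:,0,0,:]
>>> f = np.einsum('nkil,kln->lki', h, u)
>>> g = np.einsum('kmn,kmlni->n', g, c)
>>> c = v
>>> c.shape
(19, 5, 19, 19)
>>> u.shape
(5, 19, 19)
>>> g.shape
(19,)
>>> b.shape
(19, 19, 3, 19)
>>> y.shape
(19, 19, 3, 19)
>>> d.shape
()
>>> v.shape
(19, 5, 19, 19)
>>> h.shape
(19, 5, 19, 19)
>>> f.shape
(19, 5, 19)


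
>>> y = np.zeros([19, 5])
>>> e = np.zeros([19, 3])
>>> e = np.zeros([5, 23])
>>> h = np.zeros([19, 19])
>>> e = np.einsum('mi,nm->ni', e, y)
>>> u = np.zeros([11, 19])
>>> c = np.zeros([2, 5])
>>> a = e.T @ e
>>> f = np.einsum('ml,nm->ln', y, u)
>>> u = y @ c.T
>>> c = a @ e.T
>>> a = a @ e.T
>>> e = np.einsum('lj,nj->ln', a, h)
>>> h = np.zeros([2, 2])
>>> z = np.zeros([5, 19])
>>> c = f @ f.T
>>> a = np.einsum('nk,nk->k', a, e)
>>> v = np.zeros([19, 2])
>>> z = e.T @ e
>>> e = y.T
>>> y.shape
(19, 5)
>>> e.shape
(5, 19)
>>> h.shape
(2, 2)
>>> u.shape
(19, 2)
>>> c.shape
(5, 5)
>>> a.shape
(19,)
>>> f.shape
(5, 11)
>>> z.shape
(19, 19)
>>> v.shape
(19, 2)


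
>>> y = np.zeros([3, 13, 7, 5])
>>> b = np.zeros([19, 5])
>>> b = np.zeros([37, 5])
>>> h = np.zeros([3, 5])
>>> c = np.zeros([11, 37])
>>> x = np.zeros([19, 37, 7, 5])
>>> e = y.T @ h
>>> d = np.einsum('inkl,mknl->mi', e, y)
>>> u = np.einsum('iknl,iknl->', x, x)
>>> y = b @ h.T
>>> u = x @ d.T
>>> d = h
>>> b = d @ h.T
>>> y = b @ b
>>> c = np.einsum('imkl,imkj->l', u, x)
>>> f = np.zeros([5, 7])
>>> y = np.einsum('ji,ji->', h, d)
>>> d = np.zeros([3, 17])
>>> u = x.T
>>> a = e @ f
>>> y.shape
()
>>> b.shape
(3, 3)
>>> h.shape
(3, 5)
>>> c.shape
(3,)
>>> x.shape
(19, 37, 7, 5)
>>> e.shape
(5, 7, 13, 5)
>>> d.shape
(3, 17)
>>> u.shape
(5, 7, 37, 19)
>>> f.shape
(5, 7)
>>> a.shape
(5, 7, 13, 7)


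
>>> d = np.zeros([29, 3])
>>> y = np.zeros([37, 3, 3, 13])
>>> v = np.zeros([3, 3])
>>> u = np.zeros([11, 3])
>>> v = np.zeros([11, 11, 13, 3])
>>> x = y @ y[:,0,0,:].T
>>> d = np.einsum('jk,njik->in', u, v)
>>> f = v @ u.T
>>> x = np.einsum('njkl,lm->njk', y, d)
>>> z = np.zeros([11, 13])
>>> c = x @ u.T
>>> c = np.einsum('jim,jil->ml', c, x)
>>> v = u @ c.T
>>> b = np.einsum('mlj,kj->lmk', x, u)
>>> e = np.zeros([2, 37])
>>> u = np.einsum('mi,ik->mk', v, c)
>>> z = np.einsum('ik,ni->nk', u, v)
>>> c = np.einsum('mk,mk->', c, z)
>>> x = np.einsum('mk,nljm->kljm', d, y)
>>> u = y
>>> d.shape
(13, 11)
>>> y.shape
(37, 3, 3, 13)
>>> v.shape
(11, 11)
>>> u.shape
(37, 3, 3, 13)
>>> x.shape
(11, 3, 3, 13)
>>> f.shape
(11, 11, 13, 11)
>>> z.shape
(11, 3)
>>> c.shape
()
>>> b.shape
(3, 37, 11)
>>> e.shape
(2, 37)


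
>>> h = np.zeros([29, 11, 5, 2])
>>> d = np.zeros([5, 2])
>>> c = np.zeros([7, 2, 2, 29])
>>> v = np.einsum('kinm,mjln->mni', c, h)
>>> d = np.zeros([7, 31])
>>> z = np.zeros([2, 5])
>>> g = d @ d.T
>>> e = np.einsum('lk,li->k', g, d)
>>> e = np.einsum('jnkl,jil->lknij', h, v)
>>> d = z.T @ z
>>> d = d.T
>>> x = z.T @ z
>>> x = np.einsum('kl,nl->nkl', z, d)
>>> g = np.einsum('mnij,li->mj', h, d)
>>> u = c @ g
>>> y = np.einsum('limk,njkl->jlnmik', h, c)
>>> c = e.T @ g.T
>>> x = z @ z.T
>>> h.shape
(29, 11, 5, 2)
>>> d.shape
(5, 5)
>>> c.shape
(29, 2, 11, 5, 29)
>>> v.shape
(29, 2, 2)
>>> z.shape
(2, 5)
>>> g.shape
(29, 2)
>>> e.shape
(2, 5, 11, 2, 29)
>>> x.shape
(2, 2)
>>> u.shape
(7, 2, 2, 2)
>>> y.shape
(2, 29, 7, 5, 11, 2)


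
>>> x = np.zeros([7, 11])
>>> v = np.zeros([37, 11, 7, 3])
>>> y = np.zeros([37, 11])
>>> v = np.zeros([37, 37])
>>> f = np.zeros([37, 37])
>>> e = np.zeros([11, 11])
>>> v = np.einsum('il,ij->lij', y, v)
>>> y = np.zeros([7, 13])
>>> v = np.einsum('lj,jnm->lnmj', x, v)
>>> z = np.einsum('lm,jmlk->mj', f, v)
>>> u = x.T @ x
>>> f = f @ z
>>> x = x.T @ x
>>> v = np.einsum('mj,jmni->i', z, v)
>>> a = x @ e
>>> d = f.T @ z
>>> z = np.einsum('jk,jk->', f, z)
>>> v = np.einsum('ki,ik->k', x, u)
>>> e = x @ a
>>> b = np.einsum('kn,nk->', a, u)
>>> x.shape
(11, 11)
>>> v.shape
(11,)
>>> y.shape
(7, 13)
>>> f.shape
(37, 7)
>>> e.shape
(11, 11)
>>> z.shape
()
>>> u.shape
(11, 11)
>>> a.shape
(11, 11)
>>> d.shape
(7, 7)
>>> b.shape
()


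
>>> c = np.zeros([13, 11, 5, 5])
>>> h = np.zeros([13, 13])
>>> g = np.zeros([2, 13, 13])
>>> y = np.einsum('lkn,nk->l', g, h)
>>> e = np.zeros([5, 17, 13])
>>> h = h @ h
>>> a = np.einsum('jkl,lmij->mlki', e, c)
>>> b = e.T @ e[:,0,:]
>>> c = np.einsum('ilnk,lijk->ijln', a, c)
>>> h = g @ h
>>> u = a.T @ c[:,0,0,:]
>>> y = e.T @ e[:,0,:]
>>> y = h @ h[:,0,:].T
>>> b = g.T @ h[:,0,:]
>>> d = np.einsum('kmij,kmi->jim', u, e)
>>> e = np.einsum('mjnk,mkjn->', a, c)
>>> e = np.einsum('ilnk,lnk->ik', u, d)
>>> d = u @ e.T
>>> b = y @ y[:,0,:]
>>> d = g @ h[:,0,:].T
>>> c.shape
(11, 5, 13, 17)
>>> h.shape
(2, 13, 13)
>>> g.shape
(2, 13, 13)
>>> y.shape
(2, 13, 2)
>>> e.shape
(5, 17)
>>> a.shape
(11, 13, 17, 5)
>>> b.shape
(2, 13, 2)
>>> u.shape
(5, 17, 13, 17)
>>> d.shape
(2, 13, 2)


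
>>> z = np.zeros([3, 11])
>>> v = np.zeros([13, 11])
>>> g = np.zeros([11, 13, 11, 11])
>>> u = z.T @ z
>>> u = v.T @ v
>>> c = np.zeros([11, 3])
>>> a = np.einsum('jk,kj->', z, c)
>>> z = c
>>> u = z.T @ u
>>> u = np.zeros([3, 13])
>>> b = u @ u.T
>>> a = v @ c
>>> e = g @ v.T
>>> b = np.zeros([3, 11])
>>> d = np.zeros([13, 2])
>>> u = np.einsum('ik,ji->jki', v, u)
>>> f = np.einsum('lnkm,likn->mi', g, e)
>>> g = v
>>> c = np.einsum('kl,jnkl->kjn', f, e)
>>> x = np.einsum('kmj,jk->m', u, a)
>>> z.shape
(11, 3)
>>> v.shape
(13, 11)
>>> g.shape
(13, 11)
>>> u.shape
(3, 11, 13)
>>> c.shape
(11, 11, 13)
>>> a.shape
(13, 3)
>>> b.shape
(3, 11)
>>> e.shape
(11, 13, 11, 13)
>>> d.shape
(13, 2)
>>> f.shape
(11, 13)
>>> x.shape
(11,)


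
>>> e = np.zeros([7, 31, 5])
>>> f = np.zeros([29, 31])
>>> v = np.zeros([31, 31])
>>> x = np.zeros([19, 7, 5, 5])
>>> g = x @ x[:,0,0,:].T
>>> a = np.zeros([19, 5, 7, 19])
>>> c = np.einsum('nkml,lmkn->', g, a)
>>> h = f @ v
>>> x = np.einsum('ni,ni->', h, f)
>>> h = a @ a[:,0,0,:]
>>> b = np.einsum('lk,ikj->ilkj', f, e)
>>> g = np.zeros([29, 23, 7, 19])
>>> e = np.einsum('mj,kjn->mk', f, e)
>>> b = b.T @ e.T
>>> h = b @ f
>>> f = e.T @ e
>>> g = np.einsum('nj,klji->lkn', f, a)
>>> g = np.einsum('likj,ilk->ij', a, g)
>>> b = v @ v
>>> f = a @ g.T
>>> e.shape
(29, 7)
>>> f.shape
(19, 5, 7, 5)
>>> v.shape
(31, 31)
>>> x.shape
()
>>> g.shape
(5, 19)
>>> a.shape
(19, 5, 7, 19)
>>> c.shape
()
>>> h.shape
(5, 31, 29, 31)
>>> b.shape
(31, 31)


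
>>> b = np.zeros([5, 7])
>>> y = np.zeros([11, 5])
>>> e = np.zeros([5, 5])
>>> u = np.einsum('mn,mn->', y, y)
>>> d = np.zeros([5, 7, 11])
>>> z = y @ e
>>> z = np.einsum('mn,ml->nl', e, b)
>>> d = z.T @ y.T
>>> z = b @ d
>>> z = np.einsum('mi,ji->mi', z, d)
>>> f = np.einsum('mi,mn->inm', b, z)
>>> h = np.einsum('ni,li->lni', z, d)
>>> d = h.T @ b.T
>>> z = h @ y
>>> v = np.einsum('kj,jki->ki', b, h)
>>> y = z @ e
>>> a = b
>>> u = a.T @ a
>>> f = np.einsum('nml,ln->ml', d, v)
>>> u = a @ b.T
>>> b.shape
(5, 7)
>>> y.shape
(7, 5, 5)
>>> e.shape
(5, 5)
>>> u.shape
(5, 5)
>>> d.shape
(11, 5, 5)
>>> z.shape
(7, 5, 5)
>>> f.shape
(5, 5)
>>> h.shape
(7, 5, 11)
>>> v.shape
(5, 11)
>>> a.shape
(5, 7)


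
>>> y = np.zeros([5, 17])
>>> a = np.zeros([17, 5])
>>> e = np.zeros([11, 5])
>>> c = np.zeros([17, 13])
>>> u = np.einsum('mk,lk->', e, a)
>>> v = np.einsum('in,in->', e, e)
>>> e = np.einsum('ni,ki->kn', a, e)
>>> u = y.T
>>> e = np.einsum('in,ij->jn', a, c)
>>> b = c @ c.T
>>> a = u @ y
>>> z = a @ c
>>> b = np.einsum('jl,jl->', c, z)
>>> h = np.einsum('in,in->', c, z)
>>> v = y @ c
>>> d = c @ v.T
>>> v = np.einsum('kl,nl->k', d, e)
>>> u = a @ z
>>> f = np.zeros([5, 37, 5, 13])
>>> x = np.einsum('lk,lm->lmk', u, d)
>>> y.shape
(5, 17)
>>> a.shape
(17, 17)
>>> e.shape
(13, 5)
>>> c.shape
(17, 13)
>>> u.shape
(17, 13)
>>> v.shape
(17,)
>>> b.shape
()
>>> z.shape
(17, 13)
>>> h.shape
()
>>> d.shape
(17, 5)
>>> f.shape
(5, 37, 5, 13)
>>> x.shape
(17, 5, 13)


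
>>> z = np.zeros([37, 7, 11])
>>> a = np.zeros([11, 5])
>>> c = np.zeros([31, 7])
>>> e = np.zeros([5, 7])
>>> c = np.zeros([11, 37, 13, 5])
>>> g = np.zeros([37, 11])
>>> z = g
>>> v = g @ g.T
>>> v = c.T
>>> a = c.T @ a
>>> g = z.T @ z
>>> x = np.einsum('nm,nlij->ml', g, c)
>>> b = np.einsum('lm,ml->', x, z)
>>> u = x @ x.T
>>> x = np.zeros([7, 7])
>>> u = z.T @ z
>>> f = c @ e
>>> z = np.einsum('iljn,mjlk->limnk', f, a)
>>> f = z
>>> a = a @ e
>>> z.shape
(37, 11, 5, 7, 5)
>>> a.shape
(5, 13, 37, 7)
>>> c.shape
(11, 37, 13, 5)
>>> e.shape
(5, 7)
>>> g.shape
(11, 11)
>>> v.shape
(5, 13, 37, 11)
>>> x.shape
(7, 7)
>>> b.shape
()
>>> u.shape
(11, 11)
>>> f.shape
(37, 11, 5, 7, 5)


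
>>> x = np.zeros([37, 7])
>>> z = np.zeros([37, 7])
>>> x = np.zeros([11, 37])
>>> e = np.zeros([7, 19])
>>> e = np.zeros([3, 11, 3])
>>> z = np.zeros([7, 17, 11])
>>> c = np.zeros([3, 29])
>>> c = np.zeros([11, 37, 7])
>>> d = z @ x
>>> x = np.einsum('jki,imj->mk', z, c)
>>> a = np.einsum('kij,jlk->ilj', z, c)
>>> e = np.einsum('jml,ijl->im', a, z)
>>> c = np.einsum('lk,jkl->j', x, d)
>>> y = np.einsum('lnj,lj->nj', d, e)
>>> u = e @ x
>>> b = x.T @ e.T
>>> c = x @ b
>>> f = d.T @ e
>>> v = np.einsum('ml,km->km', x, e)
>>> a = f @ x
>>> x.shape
(37, 17)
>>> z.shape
(7, 17, 11)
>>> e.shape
(7, 37)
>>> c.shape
(37, 7)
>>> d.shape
(7, 17, 37)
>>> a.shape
(37, 17, 17)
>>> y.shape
(17, 37)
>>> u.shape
(7, 17)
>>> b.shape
(17, 7)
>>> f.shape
(37, 17, 37)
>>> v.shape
(7, 37)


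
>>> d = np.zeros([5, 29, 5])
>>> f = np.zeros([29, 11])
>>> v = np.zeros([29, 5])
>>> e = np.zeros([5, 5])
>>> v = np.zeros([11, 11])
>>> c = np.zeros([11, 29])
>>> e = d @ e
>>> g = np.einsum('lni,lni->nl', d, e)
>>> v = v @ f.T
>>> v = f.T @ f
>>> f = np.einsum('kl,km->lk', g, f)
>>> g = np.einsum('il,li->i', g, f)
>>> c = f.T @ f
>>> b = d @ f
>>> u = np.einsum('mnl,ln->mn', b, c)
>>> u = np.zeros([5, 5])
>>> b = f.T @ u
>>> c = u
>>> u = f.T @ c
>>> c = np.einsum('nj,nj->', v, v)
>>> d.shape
(5, 29, 5)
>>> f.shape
(5, 29)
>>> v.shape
(11, 11)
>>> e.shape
(5, 29, 5)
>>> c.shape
()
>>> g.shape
(29,)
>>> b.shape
(29, 5)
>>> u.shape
(29, 5)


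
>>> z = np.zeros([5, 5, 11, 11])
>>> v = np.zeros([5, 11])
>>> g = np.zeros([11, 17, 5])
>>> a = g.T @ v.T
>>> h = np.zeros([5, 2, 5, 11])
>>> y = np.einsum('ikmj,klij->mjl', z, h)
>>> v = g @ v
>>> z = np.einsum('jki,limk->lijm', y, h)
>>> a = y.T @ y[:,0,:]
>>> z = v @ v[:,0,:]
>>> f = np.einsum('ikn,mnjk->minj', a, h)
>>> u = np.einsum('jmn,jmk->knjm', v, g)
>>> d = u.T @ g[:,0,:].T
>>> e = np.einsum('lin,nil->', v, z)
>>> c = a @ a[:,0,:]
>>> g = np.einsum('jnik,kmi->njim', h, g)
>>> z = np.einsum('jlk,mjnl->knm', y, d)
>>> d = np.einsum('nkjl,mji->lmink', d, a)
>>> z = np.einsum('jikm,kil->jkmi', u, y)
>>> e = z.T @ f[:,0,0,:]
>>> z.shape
(5, 11, 17, 11)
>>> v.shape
(11, 17, 11)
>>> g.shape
(2, 5, 5, 17)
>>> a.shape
(2, 11, 2)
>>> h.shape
(5, 2, 5, 11)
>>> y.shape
(11, 11, 2)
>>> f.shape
(5, 2, 2, 5)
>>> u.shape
(5, 11, 11, 17)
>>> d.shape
(11, 2, 2, 17, 11)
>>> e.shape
(11, 17, 11, 5)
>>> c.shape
(2, 11, 2)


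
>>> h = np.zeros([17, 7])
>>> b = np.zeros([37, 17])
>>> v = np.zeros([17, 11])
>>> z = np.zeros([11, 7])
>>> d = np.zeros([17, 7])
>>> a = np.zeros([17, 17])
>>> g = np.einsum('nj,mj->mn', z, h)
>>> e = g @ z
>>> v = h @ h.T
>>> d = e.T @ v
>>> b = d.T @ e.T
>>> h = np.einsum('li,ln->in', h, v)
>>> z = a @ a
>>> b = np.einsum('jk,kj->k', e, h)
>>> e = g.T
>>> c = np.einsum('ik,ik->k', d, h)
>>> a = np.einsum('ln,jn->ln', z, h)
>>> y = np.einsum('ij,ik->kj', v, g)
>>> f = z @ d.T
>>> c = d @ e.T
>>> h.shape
(7, 17)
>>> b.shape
(7,)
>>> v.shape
(17, 17)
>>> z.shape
(17, 17)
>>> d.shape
(7, 17)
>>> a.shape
(17, 17)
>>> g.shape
(17, 11)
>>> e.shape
(11, 17)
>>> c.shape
(7, 11)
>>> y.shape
(11, 17)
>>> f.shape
(17, 7)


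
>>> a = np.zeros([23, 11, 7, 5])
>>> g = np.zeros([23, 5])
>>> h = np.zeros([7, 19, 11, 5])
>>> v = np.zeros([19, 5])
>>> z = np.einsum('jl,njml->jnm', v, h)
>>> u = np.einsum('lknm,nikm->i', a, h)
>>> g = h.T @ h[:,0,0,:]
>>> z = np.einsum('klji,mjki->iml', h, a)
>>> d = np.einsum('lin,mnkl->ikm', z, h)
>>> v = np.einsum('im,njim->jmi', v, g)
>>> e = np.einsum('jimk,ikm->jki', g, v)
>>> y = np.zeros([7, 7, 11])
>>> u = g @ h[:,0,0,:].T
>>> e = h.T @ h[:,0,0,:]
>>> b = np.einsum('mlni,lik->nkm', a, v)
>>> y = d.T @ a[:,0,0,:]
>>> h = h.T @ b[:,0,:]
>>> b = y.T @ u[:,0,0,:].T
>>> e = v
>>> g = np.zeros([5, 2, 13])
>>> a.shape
(23, 11, 7, 5)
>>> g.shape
(5, 2, 13)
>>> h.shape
(5, 11, 19, 23)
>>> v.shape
(11, 5, 19)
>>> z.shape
(5, 23, 19)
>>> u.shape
(5, 11, 19, 7)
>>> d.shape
(23, 11, 7)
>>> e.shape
(11, 5, 19)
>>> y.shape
(7, 11, 5)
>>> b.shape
(5, 11, 5)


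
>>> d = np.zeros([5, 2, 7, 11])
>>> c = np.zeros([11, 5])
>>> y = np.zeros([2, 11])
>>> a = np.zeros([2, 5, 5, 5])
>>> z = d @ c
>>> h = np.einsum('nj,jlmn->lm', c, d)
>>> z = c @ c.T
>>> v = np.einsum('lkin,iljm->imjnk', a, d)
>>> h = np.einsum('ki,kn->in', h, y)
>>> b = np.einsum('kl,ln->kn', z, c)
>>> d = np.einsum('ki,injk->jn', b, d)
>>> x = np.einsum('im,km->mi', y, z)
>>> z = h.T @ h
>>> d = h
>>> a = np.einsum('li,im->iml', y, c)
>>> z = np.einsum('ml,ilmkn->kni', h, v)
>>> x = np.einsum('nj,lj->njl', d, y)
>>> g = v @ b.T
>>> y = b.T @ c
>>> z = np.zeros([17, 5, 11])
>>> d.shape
(7, 11)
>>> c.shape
(11, 5)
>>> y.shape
(5, 5)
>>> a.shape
(11, 5, 2)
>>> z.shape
(17, 5, 11)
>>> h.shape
(7, 11)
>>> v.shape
(5, 11, 7, 5, 5)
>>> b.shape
(11, 5)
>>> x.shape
(7, 11, 2)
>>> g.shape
(5, 11, 7, 5, 11)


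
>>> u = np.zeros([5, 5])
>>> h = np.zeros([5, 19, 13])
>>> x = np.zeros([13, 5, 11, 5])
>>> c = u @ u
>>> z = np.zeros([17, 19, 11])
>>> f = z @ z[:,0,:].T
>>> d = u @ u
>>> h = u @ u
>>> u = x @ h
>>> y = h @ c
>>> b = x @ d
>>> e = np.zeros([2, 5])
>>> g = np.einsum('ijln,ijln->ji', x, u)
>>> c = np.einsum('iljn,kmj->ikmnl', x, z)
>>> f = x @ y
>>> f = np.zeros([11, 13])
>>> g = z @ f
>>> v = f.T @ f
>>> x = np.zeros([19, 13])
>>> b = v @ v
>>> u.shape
(13, 5, 11, 5)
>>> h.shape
(5, 5)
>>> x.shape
(19, 13)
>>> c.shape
(13, 17, 19, 5, 5)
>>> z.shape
(17, 19, 11)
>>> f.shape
(11, 13)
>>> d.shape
(5, 5)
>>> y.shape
(5, 5)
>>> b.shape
(13, 13)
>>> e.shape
(2, 5)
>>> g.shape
(17, 19, 13)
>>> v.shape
(13, 13)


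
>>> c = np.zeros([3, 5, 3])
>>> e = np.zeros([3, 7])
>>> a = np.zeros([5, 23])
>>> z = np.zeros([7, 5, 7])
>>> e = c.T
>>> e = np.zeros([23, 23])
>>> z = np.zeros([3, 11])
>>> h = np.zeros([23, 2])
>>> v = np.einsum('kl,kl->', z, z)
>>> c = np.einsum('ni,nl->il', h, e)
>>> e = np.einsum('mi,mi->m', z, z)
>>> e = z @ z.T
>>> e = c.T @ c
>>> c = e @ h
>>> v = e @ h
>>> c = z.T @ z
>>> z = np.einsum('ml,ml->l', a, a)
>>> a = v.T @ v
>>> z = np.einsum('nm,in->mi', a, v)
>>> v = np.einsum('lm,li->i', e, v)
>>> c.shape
(11, 11)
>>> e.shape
(23, 23)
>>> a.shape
(2, 2)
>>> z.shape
(2, 23)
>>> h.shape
(23, 2)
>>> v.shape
(2,)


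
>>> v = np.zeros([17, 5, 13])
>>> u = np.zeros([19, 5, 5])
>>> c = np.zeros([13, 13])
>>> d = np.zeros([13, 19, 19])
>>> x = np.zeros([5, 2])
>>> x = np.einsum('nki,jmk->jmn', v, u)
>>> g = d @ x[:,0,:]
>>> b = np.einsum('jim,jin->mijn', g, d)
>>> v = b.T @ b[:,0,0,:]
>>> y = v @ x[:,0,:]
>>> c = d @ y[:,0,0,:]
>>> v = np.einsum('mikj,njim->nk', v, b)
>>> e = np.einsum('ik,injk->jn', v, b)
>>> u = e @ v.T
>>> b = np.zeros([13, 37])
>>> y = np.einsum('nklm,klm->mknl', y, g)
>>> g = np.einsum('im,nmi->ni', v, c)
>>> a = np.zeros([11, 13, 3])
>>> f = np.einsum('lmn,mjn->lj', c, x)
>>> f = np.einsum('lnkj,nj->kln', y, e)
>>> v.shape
(17, 19)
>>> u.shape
(13, 17)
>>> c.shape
(13, 19, 17)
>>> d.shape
(13, 19, 19)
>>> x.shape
(19, 5, 17)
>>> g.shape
(13, 17)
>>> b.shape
(13, 37)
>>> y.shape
(17, 13, 19, 19)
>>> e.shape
(13, 19)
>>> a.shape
(11, 13, 3)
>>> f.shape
(19, 17, 13)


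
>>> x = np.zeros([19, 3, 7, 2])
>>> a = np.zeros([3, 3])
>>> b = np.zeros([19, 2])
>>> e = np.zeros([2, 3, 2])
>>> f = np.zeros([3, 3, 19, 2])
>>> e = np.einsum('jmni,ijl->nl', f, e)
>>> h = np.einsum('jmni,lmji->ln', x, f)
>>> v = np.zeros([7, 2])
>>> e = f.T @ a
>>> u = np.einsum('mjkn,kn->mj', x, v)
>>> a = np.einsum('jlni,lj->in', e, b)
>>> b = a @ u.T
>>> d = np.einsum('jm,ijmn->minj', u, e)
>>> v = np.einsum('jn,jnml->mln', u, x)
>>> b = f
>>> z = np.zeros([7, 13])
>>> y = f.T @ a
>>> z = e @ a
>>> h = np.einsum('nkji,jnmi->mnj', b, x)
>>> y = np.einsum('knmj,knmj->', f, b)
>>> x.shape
(19, 3, 7, 2)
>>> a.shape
(3, 3)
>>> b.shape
(3, 3, 19, 2)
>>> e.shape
(2, 19, 3, 3)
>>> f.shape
(3, 3, 19, 2)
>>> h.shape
(7, 3, 19)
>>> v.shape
(7, 2, 3)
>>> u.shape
(19, 3)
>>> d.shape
(3, 2, 3, 19)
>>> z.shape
(2, 19, 3, 3)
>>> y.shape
()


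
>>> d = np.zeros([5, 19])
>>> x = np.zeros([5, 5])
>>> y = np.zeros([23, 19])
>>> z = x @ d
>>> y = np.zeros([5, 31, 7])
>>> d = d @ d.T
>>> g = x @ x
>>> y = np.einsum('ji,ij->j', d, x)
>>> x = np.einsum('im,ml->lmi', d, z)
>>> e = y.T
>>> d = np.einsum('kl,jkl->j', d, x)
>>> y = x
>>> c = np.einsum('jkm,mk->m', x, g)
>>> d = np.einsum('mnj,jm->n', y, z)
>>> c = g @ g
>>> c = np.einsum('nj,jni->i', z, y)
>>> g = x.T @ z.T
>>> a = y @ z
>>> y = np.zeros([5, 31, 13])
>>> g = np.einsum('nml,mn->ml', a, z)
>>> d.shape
(5,)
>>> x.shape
(19, 5, 5)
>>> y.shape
(5, 31, 13)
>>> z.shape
(5, 19)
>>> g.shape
(5, 19)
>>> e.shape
(5,)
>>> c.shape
(5,)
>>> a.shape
(19, 5, 19)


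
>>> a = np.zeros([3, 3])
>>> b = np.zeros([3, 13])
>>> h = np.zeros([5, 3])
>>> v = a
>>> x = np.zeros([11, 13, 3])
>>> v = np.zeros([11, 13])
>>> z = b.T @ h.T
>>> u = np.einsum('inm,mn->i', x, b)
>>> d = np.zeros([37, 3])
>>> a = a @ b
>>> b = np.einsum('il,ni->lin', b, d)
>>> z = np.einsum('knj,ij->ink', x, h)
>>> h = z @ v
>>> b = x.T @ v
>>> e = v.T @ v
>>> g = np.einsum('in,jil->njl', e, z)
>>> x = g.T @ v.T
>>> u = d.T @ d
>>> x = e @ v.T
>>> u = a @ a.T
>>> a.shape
(3, 13)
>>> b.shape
(3, 13, 13)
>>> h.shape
(5, 13, 13)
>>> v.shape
(11, 13)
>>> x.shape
(13, 11)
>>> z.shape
(5, 13, 11)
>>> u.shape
(3, 3)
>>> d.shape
(37, 3)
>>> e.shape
(13, 13)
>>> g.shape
(13, 5, 11)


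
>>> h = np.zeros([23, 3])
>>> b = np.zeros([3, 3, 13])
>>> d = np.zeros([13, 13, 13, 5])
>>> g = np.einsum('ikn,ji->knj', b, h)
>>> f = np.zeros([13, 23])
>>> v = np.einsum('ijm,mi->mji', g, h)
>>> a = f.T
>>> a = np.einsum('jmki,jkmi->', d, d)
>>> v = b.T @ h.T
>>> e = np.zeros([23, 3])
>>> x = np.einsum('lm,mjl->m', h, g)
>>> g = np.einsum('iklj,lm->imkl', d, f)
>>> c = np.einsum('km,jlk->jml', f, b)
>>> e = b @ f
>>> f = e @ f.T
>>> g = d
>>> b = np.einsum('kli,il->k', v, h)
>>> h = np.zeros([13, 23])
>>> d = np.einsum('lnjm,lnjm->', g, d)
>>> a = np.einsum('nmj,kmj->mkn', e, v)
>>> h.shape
(13, 23)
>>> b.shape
(13,)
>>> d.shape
()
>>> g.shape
(13, 13, 13, 5)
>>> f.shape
(3, 3, 13)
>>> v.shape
(13, 3, 23)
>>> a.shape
(3, 13, 3)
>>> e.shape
(3, 3, 23)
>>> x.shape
(3,)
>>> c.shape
(3, 23, 3)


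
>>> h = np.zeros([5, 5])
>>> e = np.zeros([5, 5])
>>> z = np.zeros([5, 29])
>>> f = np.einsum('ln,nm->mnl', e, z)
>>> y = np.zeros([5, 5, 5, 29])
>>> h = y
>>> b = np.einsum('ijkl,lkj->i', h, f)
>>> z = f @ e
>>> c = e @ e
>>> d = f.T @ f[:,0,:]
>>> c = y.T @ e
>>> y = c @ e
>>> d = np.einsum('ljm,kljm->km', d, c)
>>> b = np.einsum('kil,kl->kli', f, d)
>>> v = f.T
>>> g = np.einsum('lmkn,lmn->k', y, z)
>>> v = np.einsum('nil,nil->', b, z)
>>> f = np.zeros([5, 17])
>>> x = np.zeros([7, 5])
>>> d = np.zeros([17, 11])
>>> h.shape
(5, 5, 5, 29)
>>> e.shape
(5, 5)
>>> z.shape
(29, 5, 5)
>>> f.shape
(5, 17)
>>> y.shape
(29, 5, 5, 5)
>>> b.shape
(29, 5, 5)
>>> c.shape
(29, 5, 5, 5)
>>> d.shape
(17, 11)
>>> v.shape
()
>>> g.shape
(5,)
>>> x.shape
(7, 5)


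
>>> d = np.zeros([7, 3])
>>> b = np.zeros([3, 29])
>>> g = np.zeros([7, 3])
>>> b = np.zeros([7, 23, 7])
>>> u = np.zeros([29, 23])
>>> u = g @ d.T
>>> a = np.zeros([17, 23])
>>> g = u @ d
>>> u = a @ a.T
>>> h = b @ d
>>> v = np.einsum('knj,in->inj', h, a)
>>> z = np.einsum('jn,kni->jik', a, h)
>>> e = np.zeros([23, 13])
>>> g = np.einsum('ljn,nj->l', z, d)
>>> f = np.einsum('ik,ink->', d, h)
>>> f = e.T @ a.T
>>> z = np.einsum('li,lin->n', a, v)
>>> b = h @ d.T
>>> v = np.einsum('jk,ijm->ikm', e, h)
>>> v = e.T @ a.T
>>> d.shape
(7, 3)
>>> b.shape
(7, 23, 7)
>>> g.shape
(17,)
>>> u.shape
(17, 17)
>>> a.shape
(17, 23)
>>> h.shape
(7, 23, 3)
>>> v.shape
(13, 17)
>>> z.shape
(3,)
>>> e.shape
(23, 13)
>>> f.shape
(13, 17)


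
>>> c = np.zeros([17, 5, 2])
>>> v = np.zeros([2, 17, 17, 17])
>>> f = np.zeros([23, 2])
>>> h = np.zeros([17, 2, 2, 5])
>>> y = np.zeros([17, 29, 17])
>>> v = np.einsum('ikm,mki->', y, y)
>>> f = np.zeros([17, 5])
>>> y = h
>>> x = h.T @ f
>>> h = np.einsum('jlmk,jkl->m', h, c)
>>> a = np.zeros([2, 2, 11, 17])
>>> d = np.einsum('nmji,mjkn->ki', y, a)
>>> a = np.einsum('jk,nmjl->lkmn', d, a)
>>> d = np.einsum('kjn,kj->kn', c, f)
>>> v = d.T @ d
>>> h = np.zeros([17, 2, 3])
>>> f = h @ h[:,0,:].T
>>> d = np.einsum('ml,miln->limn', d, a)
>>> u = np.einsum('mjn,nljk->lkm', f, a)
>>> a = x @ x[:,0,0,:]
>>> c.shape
(17, 5, 2)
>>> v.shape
(2, 2)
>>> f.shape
(17, 2, 17)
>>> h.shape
(17, 2, 3)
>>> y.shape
(17, 2, 2, 5)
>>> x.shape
(5, 2, 2, 5)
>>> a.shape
(5, 2, 2, 5)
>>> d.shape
(2, 5, 17, 2)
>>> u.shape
(5, 2, 17)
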